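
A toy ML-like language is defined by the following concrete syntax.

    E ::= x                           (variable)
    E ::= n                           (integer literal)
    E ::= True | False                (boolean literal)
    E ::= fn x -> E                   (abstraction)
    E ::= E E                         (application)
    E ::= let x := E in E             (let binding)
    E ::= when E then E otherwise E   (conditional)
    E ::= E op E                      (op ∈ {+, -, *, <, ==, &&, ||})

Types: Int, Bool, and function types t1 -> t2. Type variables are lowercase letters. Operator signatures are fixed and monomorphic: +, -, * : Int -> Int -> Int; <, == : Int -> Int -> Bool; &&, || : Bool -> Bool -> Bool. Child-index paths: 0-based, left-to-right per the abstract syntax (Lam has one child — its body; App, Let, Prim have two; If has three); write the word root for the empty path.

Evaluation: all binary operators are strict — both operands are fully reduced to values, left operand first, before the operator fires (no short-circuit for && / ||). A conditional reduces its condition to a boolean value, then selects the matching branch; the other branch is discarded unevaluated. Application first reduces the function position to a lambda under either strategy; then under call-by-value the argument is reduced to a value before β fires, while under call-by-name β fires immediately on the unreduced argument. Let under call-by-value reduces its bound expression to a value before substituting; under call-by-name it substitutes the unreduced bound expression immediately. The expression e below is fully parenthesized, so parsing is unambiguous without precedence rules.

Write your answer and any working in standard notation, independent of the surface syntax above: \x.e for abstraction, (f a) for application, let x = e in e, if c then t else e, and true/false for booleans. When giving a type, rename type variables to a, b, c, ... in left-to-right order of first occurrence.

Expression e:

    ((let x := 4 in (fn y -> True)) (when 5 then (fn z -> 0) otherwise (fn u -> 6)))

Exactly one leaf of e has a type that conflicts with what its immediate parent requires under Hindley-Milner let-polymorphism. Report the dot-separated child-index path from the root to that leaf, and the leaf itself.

Derivation:
let x : Int
\y._ : a -> Bool
  unify Int ~ Bool
  FAIL: mismatch Int ~ Bool

Answer: 1.0 : 5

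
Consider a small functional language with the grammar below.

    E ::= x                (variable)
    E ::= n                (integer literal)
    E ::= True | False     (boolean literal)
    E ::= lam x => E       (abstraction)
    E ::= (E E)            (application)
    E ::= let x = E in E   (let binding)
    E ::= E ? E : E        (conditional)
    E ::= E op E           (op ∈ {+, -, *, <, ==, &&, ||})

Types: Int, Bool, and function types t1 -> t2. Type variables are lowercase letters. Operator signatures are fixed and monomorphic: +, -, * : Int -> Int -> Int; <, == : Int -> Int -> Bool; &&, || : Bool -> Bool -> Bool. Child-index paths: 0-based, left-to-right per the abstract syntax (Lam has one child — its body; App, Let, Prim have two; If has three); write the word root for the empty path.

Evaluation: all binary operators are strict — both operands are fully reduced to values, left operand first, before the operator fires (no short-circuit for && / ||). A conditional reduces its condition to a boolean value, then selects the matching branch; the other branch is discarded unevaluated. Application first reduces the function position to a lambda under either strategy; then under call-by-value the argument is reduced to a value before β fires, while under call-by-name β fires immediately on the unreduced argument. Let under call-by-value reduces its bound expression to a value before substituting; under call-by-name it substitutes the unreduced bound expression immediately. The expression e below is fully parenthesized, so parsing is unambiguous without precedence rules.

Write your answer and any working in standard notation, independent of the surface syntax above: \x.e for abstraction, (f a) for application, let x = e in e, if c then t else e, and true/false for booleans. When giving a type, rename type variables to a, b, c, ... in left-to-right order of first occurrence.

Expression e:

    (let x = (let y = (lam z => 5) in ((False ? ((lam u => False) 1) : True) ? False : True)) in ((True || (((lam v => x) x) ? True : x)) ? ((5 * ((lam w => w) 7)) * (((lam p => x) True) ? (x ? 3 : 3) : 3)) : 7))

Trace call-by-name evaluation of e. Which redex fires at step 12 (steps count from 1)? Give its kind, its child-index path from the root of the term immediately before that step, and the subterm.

Answer: beta at 0.1 : ((\w.w) 7)

Trace:
step 0: (let x = (let y = (\z.5) in (if (if false then ((\u.false) 1) else true) then false else true)) in (if (true || (if ((\v.x) x) then true else x)) then ((5 * ((\w.w) 7)) * (if ((\p.x) true) then (if x then 3 else 3) else 3)) else 7))
step 1: [let@root] (if (true || (if ((\v.(let y = (\z.5) in (if (if false then ((\u.false) 1) else true) then false else true))) (let y = (\z.5) in (if (if false then ((\u.false) 1) else true) then false else true))) then true else (let y = (\z.5) in (if (if false then ((\u.false) 1) else true) then false else true)))) then ((5 * ((\w.w) 7)) * (if ((\p.(let y = (\z.5) in (if (if false then ((\u.false) 1) else true) then false else true))) true) then (if (let y = (\z.5) in (if (if false then ((\u.false) 1) else true) then false else true)) then 3 else 3) else 3)) else 7)
step 2: [beta@0.1.0] (if (true || (if (let y = (\z.5) in (if (if false then ((\u.false) 1) else true) then false else true)) then true else (let y = (\z.5) in (if (if false then ((\u.false) 1) else true) then false else true)))) then ((5 * ((\w.w) 7)) * (if ((\p.(let y = (\z.5) in (if (if false then ((\u.false) 1) else true) then false else true))) true) then (if (let y = (\z.5) in (if (if false then ((\u.false) 1) else true) then false else true)) then 3 else 3) else 3)) else 7)
step 3: [let@0.1.0] (if (true || (if (if (if false then ((\u.false) 1) else true) then false else true) then true else (let y = (\z.5) in (if (if false then ((\u.false) 1) else true) then false else true)))) then ((5 * ((\w.w) 7)) * (if ((\p.(let y = (\z.5) in (if (if false then ((\u.false) 1) else true) then false else true))) true) then (if (let y = (\z.5) in (if (if false then ((\u.false) 1) else true) then false else true)) then 3 else 3) else 3)) else 7)
step 4: [if@0.1.0.0] (if (true || (if (if true then false else true) then true else (let y = (\z.5) in (if (if false then ((\u.false) 1) else true) then false else true)))) then ((5 * ((\w.w) 7)) * (if ((\p.(let y = (\z.5) in (if (if false then ((\u.false) 1) else true) then false else true))) true) then (if (let y = (\z.5) in (if (if false then ((\u.false) 1) else true) then false else true)) then 3 else 3) else 3)) else 7)
step 5: [if@0.1.0] (if (true || (if false then true else (let y = (\z.5) in (if (if false then ((\u.false) 1) else true) then false else true)))) then ((5 * ((\w.w) 7)) * (if ((\p.(let y = (\z.5) in (if (if false then ((\u.false) 1) else true) then false else true))) true) then (if (let y = (\z.5) in (if (if false then ((\u.false) 1) else true) then false else true)) then 3 else 3) else 3)) else 7)
step 6: [if@0.1] (if (true || (let y = (\z.5) in (if (if false then ((\u.false) 1) else true) then false else true))) then ((5 * ((\w.w) 7)) * (if ((\p.(let y = (\z.5) in (if (if false then ((\u.false) 1) else true) then false else true))) true) then (if (let y = (\z.5) in (if (if false then ((\u.false) 1) else true) then false else true)) then 3 else 3) else 3)) else 7)
step 7: [let@0.1] (if (true || (if (if false then ((\u.false) 1) else true) then false else true)) then ((5 * ((\w.w) 7)) * (if ((\p.(let y = (\z.5) in (if (if false then ((\u.false) 1) else true) then false else true))) true) then (if (let y = (\z.5) in (if (if false then ((\u.false) 1) else true) then false else true)) then 3 else 3) else 3)) else 7)
step 8: [if@0.1.0] (if (true || (if true then false else true)) then ((5 * ((\w.w) 7)) * (if ((\p.(let y = (\z.5) in (if (if false then ((\u.false) 1) else true) then false else true))) true) then (if (let y = (\z.5) in (if (if false then ((\u.false) 1) else true) then false else true)) then 3 else 3) else 3)) else 7)
step 9: [if@0.1] (if (true || false) then ((5 * ((\w.w) 7)) * (if ((\p.(let y = (\z.5) in (if (if false then ((\u.false) 1) else true) then false else true))) true) then (if (let y = (\z.5) in (if (if false then ((\u.false) 1) else true) then false else true)) then 3 else 3) else 3)) else 7)
step 10: [delta@0] (if true then ((5 * ((\w.w) 7)) * (if ((\p.(let y = (\z.5) in (if (if false then ((\u.false) 1) else true) then false else true))) true) then (if (let y = (\z.5) in (if (if false then ((\u.false) 1) else true) then false else true)) then 3 else 3) else 3)) else 7)
step 11: [if@root] ((5 * ((\w.w) 7)) * (if ((\p.(let y = (\z.5) in (if (if false then ((\u.false) 1) else true) then false else true))) true) then (if (let y = (\z.5) in (if (if false then ((\u.false) 1) else true) then false else true)) then 3 else 3) else 3))
step 12: [beta@0.1] ((5 * 7) * (if ((\p.(let y = (\z.5) in (if (if false then ((\u.false) 1) else true) then false else true))) true) then (if (let y = (\z.5) in (if (if false then ((\u.false) 1) else true) then false else true)) then 3 else 3) else 3))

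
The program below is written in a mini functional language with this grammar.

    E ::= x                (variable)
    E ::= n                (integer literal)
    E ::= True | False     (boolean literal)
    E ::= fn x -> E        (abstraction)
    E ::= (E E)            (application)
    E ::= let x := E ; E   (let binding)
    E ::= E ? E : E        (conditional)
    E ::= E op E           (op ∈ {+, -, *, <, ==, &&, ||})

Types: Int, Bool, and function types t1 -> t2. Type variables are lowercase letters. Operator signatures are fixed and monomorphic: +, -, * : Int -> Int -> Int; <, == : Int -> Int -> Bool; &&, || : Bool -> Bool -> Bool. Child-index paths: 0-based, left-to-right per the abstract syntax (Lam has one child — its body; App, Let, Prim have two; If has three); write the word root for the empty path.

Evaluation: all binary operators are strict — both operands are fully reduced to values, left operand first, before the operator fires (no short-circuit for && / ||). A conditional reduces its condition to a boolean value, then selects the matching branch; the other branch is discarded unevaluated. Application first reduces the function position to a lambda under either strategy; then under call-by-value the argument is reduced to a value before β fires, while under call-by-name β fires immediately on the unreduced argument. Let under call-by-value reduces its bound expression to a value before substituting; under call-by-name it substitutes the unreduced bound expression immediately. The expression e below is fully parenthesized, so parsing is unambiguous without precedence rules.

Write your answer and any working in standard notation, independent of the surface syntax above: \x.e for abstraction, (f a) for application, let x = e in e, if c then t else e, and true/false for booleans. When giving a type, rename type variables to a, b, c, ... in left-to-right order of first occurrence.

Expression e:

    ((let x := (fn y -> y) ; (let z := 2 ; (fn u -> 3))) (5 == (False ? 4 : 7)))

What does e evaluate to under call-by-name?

Trace:
step 0: ((let x = (\y.y) in (let z = 2 in (\u.3))) (5 == (if false then 4 else 7)))
step 1: [let@0] ((let z = 2 in (\u.3)) (5 == (if false then 4 else 7)))
step 2: [let@0] ((\u.3) (5 == (if false then 4 else 7)))
step 3: [beta@root] 3

Answer: 3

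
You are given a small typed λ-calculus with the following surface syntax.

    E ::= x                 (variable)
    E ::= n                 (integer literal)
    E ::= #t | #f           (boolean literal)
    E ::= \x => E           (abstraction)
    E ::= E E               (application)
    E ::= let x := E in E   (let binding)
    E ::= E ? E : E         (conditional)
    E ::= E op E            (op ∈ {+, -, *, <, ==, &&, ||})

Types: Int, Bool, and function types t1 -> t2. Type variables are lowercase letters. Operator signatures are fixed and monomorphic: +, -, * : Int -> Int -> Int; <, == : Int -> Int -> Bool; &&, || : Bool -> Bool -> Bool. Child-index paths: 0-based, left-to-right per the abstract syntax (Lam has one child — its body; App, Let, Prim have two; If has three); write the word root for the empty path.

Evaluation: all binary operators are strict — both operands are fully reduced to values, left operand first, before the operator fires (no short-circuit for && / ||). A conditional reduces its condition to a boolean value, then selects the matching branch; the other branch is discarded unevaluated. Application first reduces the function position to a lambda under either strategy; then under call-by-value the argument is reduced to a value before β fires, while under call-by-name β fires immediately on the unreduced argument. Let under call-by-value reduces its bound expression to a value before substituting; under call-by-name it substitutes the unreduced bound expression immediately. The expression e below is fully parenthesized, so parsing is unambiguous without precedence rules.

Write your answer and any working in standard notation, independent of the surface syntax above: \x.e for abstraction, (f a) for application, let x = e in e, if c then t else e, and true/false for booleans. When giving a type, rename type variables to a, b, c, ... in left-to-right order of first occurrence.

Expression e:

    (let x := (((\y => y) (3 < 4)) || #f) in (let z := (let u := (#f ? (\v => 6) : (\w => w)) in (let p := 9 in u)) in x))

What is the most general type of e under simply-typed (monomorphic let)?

Trace:
y : a
\y._ : a -> a
  unify Int ~ Int
  unify Int ~ Int
  unify a -> a ~ Bool -> b
  unify a ~ Bool
  unify Bool ~ b
_ _ : Bool
  unify Bool ~ Bool
  unify Bool ~ Bool
let x : Bool
  unify Bool ~ Bool
\v._ : c -> Int
w : d
\w._ : d -> d
  unify c -> Int ~ d -> d
  unify c ~ d
  unify Int ~ d
let u : Int -> Int
let p : Int
u : Int -> Int
let z : Int -> Int
x : Bool

Answer: Bool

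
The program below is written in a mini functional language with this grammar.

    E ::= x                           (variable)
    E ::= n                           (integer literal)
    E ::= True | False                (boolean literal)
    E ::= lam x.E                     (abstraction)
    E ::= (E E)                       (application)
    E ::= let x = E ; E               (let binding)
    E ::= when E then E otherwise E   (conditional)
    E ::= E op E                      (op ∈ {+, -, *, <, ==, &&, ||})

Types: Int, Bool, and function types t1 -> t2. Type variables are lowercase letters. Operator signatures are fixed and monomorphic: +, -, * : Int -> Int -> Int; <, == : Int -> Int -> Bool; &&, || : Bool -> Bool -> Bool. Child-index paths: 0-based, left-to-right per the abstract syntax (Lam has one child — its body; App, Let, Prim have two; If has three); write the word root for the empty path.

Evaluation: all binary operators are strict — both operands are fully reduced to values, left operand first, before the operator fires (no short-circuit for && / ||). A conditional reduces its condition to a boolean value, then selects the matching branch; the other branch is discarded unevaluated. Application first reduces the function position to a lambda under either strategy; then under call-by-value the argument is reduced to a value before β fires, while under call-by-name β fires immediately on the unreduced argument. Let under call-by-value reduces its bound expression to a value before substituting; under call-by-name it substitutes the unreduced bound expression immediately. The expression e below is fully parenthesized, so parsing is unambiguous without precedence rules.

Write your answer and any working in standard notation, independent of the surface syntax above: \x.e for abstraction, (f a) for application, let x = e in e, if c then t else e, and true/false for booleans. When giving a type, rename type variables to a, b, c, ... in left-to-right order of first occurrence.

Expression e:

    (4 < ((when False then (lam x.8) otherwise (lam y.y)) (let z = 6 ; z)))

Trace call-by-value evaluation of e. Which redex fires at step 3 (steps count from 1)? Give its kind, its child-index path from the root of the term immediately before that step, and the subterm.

Derivation:
step 0: (4 < ((if false then (\x.8) else (\y.y)) (let z = 6 in z)))
step 1: [if@1.0] (4 < ((\y.y) (let z = 6 in z)))
step 2: [let@1.1] (4 < ((\y.y) 6))
step 3: [beta@1] (4 < 6)

Answer: beta at 1 : ((\y.y) 6)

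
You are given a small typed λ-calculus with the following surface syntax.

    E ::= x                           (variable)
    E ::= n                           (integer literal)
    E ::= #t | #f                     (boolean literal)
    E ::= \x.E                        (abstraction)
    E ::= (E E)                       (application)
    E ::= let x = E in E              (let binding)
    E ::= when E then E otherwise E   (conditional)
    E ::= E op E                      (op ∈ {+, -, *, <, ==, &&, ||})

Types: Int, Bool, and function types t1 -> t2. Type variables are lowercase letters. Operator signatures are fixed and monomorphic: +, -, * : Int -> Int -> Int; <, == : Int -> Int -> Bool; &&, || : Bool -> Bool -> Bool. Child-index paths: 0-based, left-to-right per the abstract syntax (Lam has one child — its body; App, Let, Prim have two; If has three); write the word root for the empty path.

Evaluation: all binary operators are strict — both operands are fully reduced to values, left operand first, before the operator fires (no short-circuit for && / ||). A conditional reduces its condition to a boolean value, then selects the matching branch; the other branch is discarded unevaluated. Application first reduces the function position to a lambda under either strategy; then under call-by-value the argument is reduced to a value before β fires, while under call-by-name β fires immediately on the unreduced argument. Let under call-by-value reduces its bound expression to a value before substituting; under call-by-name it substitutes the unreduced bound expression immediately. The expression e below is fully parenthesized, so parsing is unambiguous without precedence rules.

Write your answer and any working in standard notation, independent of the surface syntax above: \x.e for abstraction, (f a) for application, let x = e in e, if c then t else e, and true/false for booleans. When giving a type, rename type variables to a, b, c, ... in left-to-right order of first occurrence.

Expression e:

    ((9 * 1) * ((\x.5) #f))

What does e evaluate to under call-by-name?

Trace:
step 0: ((9 * 1) * ((\x.5) false))
step 1: [delta@0] (9 * ((\x.5) false))
step 2: [beta@1] (9 * 5)
step 3: [delta@root] 45

Answer: 45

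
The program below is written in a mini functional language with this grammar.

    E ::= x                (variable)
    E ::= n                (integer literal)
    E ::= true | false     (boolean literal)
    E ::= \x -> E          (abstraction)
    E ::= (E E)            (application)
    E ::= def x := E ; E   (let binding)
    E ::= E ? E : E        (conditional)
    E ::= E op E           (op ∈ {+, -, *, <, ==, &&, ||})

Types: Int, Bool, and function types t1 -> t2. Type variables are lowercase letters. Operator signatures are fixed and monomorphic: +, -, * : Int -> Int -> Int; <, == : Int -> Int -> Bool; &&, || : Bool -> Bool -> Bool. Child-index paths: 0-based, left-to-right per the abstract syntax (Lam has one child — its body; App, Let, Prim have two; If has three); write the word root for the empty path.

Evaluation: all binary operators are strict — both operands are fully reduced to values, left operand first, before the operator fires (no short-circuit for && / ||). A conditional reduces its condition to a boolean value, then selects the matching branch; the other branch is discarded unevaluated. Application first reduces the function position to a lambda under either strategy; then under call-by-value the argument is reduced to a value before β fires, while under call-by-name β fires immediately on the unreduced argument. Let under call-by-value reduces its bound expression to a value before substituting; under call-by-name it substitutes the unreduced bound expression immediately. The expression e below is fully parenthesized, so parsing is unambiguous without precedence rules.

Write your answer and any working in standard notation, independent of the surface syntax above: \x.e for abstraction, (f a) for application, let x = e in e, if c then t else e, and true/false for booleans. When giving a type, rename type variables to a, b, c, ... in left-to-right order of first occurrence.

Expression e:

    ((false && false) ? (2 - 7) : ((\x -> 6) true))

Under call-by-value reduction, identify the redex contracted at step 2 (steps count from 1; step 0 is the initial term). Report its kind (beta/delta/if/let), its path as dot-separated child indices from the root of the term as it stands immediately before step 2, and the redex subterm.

Answer: if at root : (if false then (2 - 7) else ((\x.6) true))

Working:
step 0: (if (false && false) then (2 - 7) else ((\x.6) true))
step 1: [delta@0] (if false then (2 - 7) else ((\x.6) true))
step 2: [if@root] ((\x.6) true)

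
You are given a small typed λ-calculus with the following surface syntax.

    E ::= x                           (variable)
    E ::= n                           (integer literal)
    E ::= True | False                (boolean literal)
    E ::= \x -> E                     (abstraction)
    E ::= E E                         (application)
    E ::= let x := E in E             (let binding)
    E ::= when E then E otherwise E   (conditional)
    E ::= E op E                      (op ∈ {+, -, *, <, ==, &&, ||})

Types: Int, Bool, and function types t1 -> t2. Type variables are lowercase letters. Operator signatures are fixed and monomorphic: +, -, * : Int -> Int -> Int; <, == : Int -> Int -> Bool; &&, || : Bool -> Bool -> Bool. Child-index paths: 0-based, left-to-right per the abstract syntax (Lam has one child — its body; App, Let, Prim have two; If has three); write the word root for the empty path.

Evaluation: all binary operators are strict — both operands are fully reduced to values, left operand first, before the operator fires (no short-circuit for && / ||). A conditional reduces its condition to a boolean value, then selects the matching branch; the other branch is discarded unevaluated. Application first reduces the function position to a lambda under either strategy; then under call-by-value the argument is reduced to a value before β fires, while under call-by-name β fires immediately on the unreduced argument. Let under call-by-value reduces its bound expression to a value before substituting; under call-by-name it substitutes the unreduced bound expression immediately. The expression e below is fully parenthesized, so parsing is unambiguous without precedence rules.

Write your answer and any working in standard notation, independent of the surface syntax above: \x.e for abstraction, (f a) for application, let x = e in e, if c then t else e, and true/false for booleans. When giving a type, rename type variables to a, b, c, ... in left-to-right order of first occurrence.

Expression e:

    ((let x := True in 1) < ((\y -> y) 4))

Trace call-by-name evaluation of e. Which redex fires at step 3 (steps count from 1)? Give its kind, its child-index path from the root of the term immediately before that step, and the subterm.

Trace:
step 0: ((let x = true in 1) < ((\y.y) 4))
step 1: [let@0] (1 < ((\y.y) 4))
step 2: [beta@1] (1 < 4)
step 3: [delta@root] true

Answer: delta at root : (1 < 4)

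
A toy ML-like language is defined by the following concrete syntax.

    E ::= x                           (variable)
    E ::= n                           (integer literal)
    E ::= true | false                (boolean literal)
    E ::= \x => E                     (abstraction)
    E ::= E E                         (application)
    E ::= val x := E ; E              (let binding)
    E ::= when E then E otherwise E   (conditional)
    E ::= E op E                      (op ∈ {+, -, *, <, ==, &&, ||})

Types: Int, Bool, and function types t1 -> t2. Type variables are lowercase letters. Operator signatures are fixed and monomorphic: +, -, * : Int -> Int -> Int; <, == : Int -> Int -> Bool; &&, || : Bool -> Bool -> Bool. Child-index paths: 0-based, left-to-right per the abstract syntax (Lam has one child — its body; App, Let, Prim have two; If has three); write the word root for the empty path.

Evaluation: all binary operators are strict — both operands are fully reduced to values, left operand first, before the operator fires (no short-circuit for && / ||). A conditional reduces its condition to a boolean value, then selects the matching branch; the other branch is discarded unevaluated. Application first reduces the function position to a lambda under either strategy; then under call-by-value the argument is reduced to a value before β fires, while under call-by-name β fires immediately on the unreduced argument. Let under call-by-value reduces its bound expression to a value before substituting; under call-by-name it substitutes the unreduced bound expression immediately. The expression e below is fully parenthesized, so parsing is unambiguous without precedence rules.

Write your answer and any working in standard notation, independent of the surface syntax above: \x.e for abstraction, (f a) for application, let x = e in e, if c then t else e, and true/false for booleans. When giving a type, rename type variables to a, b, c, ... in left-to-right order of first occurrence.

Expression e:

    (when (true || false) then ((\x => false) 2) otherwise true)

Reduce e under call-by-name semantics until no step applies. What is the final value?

Answer: false

Trace:
step 0: (if (true || false) then ((\x.false) 2) else true)
step 1: [delta@0] (if true then ((\x.false) 2) else true)
step 2: [if@root] ((\x.false) 2)
step 3: [beta@root] false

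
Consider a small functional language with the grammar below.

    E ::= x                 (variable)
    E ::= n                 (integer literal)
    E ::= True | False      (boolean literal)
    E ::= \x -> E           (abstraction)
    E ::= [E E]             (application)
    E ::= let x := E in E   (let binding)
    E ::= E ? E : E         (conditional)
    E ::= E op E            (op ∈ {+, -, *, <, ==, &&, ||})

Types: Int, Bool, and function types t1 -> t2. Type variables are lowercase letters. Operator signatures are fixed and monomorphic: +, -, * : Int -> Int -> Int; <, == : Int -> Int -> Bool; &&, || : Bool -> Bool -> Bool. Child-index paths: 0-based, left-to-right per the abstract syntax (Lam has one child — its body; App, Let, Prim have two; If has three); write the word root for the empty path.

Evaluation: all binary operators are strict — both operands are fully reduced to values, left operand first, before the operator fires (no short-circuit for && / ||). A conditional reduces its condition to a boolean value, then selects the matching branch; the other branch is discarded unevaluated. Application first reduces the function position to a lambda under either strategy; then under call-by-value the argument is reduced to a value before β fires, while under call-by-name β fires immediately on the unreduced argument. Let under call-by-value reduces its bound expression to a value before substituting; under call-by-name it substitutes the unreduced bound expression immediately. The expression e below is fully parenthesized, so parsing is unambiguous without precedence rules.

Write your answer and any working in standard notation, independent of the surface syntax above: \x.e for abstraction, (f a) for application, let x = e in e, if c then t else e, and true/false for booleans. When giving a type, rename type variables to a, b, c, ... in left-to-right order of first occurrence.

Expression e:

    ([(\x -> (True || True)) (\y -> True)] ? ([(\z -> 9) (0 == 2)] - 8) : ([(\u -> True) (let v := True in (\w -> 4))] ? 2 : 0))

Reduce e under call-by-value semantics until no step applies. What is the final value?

Answer: 1

Working:
step 0: (if ((\x.(true || true)) (\y.true)) then (((\z.9) (0 == 2)) - 8) else (if ((\u.true) (let v = true in (\w.4))) then 2 else 0))
step 1: [beta@0] (if (true || true) then (((\z.9) (0 == 2)) - 8) else (if ((\u.true) (let v = true in (\w.4))) then 2 else 0))
step 2: [delta@0] (if true then (((\z.9) (0 == 2)) - 8) else (if ((\u.true) (let v = true in (\w.4))) then 2 else 0))
step 3: [if@root] (((\z.9) (0 == 2)) - 8)
step 4: [delta@0.1] (((\z.9) false) - 8)
step 5: [beta@0] (9 - 8)
step 6: [delta@root] 1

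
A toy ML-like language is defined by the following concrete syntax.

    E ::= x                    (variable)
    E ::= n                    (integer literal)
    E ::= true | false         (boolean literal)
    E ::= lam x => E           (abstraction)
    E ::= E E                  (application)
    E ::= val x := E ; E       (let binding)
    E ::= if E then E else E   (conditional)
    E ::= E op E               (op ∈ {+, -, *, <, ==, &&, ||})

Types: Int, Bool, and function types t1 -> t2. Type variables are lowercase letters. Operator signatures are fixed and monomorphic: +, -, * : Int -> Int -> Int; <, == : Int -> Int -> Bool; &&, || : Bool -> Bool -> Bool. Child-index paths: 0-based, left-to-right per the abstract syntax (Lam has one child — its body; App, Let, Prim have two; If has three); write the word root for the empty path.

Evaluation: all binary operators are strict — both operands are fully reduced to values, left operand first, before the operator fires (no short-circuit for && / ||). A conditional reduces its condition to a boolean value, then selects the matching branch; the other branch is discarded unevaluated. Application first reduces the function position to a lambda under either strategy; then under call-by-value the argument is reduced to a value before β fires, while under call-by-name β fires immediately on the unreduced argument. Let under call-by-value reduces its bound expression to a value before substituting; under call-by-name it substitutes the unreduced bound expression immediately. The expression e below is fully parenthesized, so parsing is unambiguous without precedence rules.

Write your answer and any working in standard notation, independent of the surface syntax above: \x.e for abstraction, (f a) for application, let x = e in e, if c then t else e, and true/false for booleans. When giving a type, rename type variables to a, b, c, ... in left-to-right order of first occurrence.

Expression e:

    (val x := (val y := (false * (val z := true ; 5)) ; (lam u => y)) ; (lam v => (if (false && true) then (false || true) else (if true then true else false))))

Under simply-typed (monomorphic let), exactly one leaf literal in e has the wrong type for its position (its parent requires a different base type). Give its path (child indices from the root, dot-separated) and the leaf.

Derivation:
  unify Bool ~ Int
  FAIL: mismatch Bool ~ Int

Answer: 0.0.0 : false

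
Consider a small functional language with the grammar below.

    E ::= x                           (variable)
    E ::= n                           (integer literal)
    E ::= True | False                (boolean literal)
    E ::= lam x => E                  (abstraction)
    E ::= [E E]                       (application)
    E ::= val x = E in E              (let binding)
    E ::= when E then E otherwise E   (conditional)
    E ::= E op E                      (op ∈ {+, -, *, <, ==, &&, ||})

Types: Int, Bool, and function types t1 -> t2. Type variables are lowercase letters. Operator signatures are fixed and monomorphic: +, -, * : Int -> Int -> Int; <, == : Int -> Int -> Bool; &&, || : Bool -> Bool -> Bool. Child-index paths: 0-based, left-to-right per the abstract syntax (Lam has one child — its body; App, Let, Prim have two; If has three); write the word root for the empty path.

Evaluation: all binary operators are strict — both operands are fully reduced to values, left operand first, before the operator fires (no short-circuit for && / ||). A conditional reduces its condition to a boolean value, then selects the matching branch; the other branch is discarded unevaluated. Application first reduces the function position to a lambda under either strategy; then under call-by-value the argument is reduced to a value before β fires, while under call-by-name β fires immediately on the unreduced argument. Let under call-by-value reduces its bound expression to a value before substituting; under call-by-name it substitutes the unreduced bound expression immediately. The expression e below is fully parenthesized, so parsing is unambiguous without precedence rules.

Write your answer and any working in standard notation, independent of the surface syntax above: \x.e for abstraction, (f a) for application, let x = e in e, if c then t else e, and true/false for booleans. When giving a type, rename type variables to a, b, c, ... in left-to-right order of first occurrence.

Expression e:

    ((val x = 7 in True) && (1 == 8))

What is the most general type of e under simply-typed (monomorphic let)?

Derivation:
let x : Int
  unify Bool ~ Bool
  unify Int ~ Int
  unify Int ~ Int
  unify Bool ~ Bool

Answer: Bool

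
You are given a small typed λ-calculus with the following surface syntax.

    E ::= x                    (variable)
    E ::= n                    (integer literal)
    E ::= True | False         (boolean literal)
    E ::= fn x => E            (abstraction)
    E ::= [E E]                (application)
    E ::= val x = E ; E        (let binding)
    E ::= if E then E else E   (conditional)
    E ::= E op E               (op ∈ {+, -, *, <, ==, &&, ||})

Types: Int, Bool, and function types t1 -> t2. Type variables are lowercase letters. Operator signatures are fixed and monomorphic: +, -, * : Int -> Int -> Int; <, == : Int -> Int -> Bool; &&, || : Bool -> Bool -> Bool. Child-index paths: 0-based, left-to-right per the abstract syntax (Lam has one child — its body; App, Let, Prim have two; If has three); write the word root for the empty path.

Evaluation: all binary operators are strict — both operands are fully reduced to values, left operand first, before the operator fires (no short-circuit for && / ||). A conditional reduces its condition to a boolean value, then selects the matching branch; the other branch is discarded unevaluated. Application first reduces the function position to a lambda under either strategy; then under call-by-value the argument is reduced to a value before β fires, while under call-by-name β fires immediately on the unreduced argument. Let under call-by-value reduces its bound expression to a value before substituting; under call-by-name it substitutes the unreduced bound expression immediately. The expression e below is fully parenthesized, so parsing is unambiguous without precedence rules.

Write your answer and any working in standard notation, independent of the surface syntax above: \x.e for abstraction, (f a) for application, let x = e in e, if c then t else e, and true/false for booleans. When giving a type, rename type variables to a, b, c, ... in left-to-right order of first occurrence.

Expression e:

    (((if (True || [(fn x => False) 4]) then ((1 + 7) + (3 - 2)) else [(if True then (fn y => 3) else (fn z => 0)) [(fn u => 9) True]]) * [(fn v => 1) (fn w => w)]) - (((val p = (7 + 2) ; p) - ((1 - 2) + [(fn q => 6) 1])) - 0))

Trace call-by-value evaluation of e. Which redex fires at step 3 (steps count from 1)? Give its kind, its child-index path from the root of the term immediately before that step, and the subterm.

Working:
step 0: (((if (true || ((\x.false) 4)) then ((1 + 7) + (3 - 2)) else ((if true then (\y.3) else (\z.0)) ((\u.9) true))) * ((\v.1) (\w.w))) - (((let p = (7 + 2) in p) - ((1 - 2) + ((\q.6) 1))) - 0))
step 1: [beta@0.0.0.1] (((if (true || false) then ((1 + 7) + (3 - 2)) else ((if true then (\y.3) else (\z.0)) ((\u.9) true))) * ((\v.1) (\w.w))) - (((let p = (7 + 2) in p) - ((1 - 2) + ((\q.6) 1))) - 0))
step 2: [delta@0.0.0] (((if true then ((1 + 7) + (3 - 2)) else ((if true then (\y.3) else (\z.0)) ((\u.9) true))) * ((\v.1) (\w.w))) - (((let p = (7 + 2) in p) - ((1 - 2) + ((\q.6) 1))) - 0))
step 3: [if@0.0] ((((1 + 7) + (3 - 2)) * ((\v.1) (\w.w))) - (((let p = (7 + 2) in p) - ((1 - 2) + ((\q.6) 1))) - 0))

Answer: if at 0.0 : (if true then ((1 + 7) + (3 - 2)) else ((if true then (\y.3) else (\z.0)) ((\u.9) true)))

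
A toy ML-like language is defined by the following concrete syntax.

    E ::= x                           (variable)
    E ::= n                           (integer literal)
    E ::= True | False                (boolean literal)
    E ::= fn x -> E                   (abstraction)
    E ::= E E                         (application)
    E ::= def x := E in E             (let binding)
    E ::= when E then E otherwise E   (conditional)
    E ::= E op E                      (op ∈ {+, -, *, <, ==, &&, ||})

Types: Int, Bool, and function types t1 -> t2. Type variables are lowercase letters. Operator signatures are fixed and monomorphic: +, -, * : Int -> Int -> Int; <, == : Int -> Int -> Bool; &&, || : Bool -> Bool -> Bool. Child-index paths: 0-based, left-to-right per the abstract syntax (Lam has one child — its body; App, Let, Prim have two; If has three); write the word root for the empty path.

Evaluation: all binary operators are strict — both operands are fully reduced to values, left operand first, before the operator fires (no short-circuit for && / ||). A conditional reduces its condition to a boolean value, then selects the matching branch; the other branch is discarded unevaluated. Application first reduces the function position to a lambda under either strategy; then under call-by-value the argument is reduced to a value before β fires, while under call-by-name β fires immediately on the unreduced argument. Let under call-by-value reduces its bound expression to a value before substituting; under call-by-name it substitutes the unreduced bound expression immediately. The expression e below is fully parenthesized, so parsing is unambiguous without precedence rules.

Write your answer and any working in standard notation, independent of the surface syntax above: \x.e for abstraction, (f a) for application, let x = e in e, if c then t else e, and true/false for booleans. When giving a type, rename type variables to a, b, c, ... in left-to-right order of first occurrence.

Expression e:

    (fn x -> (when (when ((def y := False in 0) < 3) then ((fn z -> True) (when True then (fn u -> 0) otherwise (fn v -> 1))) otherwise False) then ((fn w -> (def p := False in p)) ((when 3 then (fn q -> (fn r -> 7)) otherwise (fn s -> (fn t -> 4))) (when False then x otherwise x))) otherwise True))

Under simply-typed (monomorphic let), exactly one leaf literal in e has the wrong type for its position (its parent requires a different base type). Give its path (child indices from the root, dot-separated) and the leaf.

Working:
let y : Bool
  unify Int ~ Int
  unify Int ~ Int
  unify Bool ~ Bool
\z._ : b -> Bool
  unify Bool ~ Bool
\u._ : c -> Int
\v._ : d -> Int
  unify c -> Int ~ d -> Int
  unify c ~ d
  unify Int ~ Int
  unify b -> Bool ~ (d -> Int) -> e
  unify b ~ d -> Int
  unify Bool ~ e
_ _ : Bool
  unify Bool ~ Bool
  unify Bool ~ Bool
let p : Bool
p : Bool
\w._ : f -> Bool
  unify Int ~ Bool
  FAIL: mismatch Int ~ Bool

Answer: 0.1.1.0.0 : 3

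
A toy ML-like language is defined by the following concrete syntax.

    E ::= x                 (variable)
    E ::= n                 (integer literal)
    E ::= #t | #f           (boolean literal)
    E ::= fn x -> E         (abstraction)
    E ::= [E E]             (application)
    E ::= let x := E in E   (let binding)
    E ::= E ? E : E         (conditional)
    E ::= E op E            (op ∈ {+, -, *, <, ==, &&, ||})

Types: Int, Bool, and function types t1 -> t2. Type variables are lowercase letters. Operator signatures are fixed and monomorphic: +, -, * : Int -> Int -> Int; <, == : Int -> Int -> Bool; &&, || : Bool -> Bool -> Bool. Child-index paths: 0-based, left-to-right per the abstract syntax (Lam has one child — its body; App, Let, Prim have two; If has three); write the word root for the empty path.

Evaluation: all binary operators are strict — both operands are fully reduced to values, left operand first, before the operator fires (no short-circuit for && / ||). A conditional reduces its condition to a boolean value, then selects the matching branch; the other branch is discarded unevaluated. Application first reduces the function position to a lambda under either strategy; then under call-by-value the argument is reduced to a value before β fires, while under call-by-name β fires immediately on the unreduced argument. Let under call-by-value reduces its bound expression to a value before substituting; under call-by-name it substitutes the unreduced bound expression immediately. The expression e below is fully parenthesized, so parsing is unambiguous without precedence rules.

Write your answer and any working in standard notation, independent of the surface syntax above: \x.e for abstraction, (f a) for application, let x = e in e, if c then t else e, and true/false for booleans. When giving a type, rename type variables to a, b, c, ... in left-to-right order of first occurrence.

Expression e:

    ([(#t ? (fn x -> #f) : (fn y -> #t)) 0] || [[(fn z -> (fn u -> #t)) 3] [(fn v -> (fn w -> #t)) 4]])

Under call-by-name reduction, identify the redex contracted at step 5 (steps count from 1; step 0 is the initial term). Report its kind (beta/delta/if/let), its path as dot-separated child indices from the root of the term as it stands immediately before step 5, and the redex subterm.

Answer: delta at root : (false || true)

Working:
step 0: (((if true then (\x.false) else (\y.true)) 0) || (((\z.(\u.true)) 3) ((\v.(\w.true)) 4)))
step 1: [if@0.0] (((\x.false) 0) || (((\z.(\u.true)) 3) ((\v.(\w.true)) 4)))
step 2: [beta@0] (false || (((\z.(\u.true)) 3) ((\v.(\w.true)) 4)))
step 3: [beta@1.0] (false || ((\u.true) ((\v.(\w.true)) 4)))
step 4: [beta@1] (false || true)
step 5: [delta@root] true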